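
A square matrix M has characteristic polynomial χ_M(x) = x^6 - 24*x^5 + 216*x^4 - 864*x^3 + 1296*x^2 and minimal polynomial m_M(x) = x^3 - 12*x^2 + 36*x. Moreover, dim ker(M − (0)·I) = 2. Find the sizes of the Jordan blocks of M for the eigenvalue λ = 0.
Block sizes for λ = 0: [1, 1]

Step 1 — from the characteristic polynomial, algebraic multiplicity of λ = 0 is 2. From dim ker(M − (0)·I) = 2, there are exactly 2 Jordan blocks for λ = 0.
Step 2 — from the minimal polynomial, the factor (x − 0) tells us the largest block for λ = 0 has size 1.
Step 3 — with total size 2, 2 blocks, and largest block 1, the block sizes (in nonincreasing order) are [1, 1].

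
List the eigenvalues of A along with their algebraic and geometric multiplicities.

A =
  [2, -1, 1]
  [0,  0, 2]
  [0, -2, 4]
λ = 2: alg = 3, geom = 2

Step 1 — factor the characteristic polynomial to read off the algebraic multiplicities:
  χ_A(x) = (x - 2)^3

Step 2 — compute geometric multiplicities via the rank-nullity identity g(λ) = n − rank(A − λI):
  rank(A − (2)·I) = 1, so dim ker(A − (2)·I) = n − 1 = 2

Summary:
  λ = 2: algebraic multiplicity = 3, geometric multiplicity = 2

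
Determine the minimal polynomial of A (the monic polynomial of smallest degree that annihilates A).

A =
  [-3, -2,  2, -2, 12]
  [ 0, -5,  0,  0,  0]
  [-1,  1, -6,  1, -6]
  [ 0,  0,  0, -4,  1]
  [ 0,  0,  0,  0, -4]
x^4 + 17*x^3 + 108*x^2 + 304*x + 320

The characteristic polynomial is χ_A(x) = (x + 4)^3*(x + 5)^2, so the eigenvalues are known. The minimal polynomial is
  m_A(x) = Π_λ (x − λ)^{k_λ}
where k_λ is the size of the *largest* Jordan block for λ (equivalently, the smallest k with (A − λI)^k v = 0 for every generalised eigenvector v of λ).

  λ = -5: largest Jordan block has size 1, contributing (x + 5)
  λ = -4: largest Jordan block has size 3, contributing (x + 4)^3

So m_A(x) = (x + 4)^3*(x + 5) = x^4 + 17*x^3 + 108*x^2 + 304*x + 320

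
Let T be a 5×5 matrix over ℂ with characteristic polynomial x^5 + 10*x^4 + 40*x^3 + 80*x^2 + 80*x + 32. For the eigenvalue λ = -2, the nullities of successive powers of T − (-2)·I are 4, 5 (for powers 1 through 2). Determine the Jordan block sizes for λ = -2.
Block sizes for λ = -2: [2, 1, 1, 1]

From the dimensions of kernels of powers, the number of Jordan blocks of size at least j is d_j − d_{j−1} where d_j = dim ker(N^j) (with d_0 = 0). Computing the differences gives [4, 1].
The number of blocks of size exactly k is (#blocks of size ≥ k) − (#blocks of size ≥ k + 1), so the partition is: 3 block(s) of size 1, 1 block(s) of size 2.
In nonincreasing order the block sizes are [2, 1, 1, 1].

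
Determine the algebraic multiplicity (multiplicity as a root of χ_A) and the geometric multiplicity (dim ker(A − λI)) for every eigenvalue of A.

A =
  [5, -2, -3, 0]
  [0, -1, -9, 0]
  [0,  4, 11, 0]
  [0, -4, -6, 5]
λ = 5: alg = 4, geom = 3

Step 1 — factor the characteristic polynomial to read off the algebraic multiplicities:
  χ_A(x) = (x - 5)^4

Step 2 — compute geometric multiplicities via the rank-nullity identity g(λ) = n − rank(A − λI):
  rank(A − (5)·I) = 1, so dim ker(A − (5)·I) = n − 1 = 3

Summary:
  λ = 5: algebraic multiplicity = 4, geometric multiplicity = 3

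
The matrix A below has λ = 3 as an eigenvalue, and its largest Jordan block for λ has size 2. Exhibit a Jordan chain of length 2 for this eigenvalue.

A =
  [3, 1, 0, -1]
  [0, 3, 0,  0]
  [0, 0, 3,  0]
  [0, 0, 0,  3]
A Jordan chain for λ = 3 of length 2:
v_1 = (1, 0, 0, 0)ᵀ
v_2 = (0, 1, 0, 0)ᵀ

Let N = A − (3)·I. We want v_2 with N^2 v_2 = 0 but N^1 v_2 ≠ 0; then v_{j-1} := N · v_j for j = 2, …, 2.

Pick v_2 = (0, 1, 0, 0)ᵀ.
Then v_1 = N · v_2 = (1, 0, 0, 0)ᵀ.

Sanity check: (A − (3)·I) v_1 = (0, 0, 0, 0)ᵀ = 0. ✓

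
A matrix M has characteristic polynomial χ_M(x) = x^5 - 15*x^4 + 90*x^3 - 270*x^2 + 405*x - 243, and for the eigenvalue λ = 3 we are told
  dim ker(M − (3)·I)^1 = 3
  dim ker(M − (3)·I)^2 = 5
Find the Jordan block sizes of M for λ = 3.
Block sizes for λ = 3: [2, 2, 1]

From the dimensions of kernels of powers, the number of Jordan blocks of size at least j is d_j − d_{j−1} where d_j = dim ker(N^j) (with d_0 = 0). Computing the differences gives [3, 2].
The number of blocks of size exactly k is (#blocks of size ≥ k) − (#blocks of size ≥ k + 1), so the partition is: 1 block(s) of size 1, 2 block(s) of size 2.
In nonincreasing order the block sizes are [2, 2, 1].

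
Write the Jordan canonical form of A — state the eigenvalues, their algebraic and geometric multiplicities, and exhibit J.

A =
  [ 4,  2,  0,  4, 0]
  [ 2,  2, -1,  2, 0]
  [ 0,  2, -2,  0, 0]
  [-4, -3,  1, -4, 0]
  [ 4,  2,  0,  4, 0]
J_3(0) ⊕ J_1(0) ⊕ J_1(0)

The characteristic polynomial is
  det(x·I − A) = x^5

Eigenvalues and multiplicities (the geometric multiplicity of λ is n − rank(A − λI), which equals the number of Jordan blocks for λ):
  λ = 0: algebraic multiplicity = 5, geometric multiplicity = 3

Determining the block sizes for each eigenvalue:
  λ = 0: with am = 5 and gm = 3, the partition is not yet determined (e.g. several partitions of 5 into 3 parts exist). Let N = A − (0)·I. Computing rank(N^1) = 2, rank(N^2) = 1, rank(N^3) = 0; the number of blocks of size ≥ j is rank(N^{j−1}) − rank(N^j), giving [3, 1, 1]. So we have 1 block(s) of size 3, 2 block(s) of size 1 → block sizes [3, 1, 1]

Assembling the blocks gives a Jordan form
J =
  [0, 1, 0, 0, 0]
  [0, 0, 1, 0, 0]
  [0, 0, 0, 0, 0]
  [0, 0, 0, 0, 0]
  [0, 0, 0, 0, 0]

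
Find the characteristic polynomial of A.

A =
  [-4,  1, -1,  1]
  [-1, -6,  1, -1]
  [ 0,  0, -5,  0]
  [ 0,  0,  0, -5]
x^4 + 20*x^3 + 150*x^2 + 500*x + 625

Expanding det(x·I − A) (e.g. by cofactor expansion or by noting that A is similar to its Jordan form J, which has the same characteristic polynomial as A) gives
  χ_A(x) = x^4 + 20*x^3 + 150*x^2 + 500*x + 625
which factors as (x + 5)^4. The eigenvalues (with algebraic multiplicities) are λ = -5 with multiplicity 4.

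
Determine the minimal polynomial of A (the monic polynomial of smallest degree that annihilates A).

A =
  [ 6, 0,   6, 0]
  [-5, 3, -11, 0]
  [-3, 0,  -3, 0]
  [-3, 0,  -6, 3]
x^3 - 6*x^2 + 9*x

The characteristic polynomial is χ_A(x) = x*(x - 3)^3, so the eigenvalues are known. The minimal polynomial is
  m_A(x) = Π_λ (x − λ)^{k_λ}
where k_λ is the size of the *largest* Jordan block for λ (equivalently, the smallest k with (A − λI)^k v = 0 for every generalised eigenvector v of λ).

  λ = 0: largest Jordan block has size 1, contributing (x − 0)
  λ = 3: largest Jordan block has size 2, contributing (x − 3)^2

So m_A(x) = x*(x - 3)^2 = x^3 - 6*x^2 + 9*x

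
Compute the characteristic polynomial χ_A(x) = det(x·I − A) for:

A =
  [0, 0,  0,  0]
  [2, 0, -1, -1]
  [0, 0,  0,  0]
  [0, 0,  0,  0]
x^4

Expanding det(x·I − A) (e.g. by cofactor expansion or by noting that A is similar to its Jordan form J, which has the same characteristic polynomial as A) gives
  χ_A(x) = x^4
which factors as x^4. The eigenvalues (with algebraic multiplicities) are λ = 0 with multiplicity 4.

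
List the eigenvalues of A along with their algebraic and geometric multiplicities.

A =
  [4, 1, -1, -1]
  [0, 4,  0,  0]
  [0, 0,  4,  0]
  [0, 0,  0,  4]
λ = 4: alg = 4, geom = 3

Step 1 — factor the characteristic polynomial to read off the algebraic multiplicities:
  χ_A(x) = (x - 4)^4

Step 2 — compute geometric multiplicities via the rank-nullity identity g(λ) = n − rank(A − λI):
  rank(A − (4)·I) = 1, so dim ker(A − (4)·I) = n − 1 = 3

Summary:
  λ = 4: algebraic multiplicity = 4, geometric multiplicity = 3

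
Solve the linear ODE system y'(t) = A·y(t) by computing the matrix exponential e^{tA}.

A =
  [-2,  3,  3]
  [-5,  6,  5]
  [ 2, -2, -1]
e^{tA} =
  [-3*t*exp(t) + exp(t), 3*t*exp(t), 3*t*exp(t)]
  [-5*t*exp(t), 5*t*exp(t) + exp(t), 5*t*exp(t)]
  [2*t*exp(t), -2*t*exp(t), -2*t*exp(t) + exp(t)]

Strategy: write A = P · J · P⁻¹ where J is a Jordan canonical form, so e^{tA} = P · e^{tJ} · P⁻¹, and e^{tJ} can be computed block-by-block.

A has Jordan form
J =
  [1, 1, 0]
  [0, 1, 0]
  [0, 0, 1]
(up to reordering of blocks).

Per-block formulas:
  For a 2×2 Jordan block J_2(1): exp(t · J_2(1)) = e^(1t)·(I + t·N), where N is the 2×2 nilpotent shift.
  For a 1×1 block at λ = 1: exp(t · [1]) = [e^(1t)].

After assembling e^{tJ} and conjugating by P, we get:

e^{tA} =
  [-3*t*exp(t) + exp(t), 3*t*exp(t), 3*t*exp(t)]
  [-5*t*exp(t), 5*t*exp(t) + exp(t), 5*t*exp(t)]
  [2*t*exp(t), -2*t*exp(t), -2*t*exp(t) + exp(t)]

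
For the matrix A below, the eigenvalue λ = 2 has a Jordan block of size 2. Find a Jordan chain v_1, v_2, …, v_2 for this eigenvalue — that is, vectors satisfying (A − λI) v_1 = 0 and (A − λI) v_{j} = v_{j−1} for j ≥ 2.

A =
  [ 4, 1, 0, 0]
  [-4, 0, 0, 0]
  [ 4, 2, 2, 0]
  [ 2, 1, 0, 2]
A Jordan chain for λ = 2 of length 2:
v_1 = (2, -4, 4, 2)ᵀ
v_2 = (1, 0, 0, 0)ᵀ

Let N = A − (2)·I. We want v_2 with N^2 v_2 = 0 but N^1 v_2 ≠ 0; then v_{j-1} := N · v_j for j = 2, …, 2.

Pick v_2 = (1, 0, 0, 0)ᵀ.
Then v_1 = N · v_2 = (2, -4, 4, 2)ᵀ.

Sanity check: (A − (2)·I) v_1 = (0, 0, 0, 0)ᵀ = 0. ✓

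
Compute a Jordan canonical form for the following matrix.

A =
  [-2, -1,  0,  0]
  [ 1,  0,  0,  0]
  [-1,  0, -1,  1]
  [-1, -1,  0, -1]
J_2(-1) ⊕ J_2(-1)

The characteristic polynomial is
  det(x·I − A) = x^4 + 4*x^3 + 6*x^2 + 4*x + 1 = (x + 1)^4

Eigenvalues and multiplicities (the geometric multiplicity of λ is n − rank(A − λI), which equals the number of Jordan blocks for λ):
  λ = -1: algebraic multiplicity = 4, geometric multiplicity = 2

Determining the block sizes for each eigenvalue:
  λ = -1: with am = 4 and gm = 2, the partition is not yet determined (e.g. several partitions of 4 into 2 parts exist). Let N = A − (-1)·I. Computing rank(N^1) = 2, rank(N^2) = 0; the number of blocks of size ≥ j is rank(N^{j−1}) − rank(N^j), giving [2, 2]. So we have 2 block(s) of size 2 → block sizes [2, 2]

Assembling the blocks gives a Jordan form
J =
  [-1,  1,  0,  0]
  [ 0, -1,  0,  0]
  [ 0,  0, -1,  1]
  [ 0,  0,  0, -1]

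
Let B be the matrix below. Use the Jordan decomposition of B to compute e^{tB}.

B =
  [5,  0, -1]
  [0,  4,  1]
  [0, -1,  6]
e^{tB} =
  [exp(5*t), t^2*exp(5*t)/2, -t^2*exp(5*t)/2 - t*exp(5*t)]
  [0, -t*exp(5*t) + exp(5*t), t*exp(5*t)]
  [0, -t*exp(5*t), t*exp(5*t) + exp(5*t)]

Strategy: write B = P · J · P⁻¹ where J is a Jordan canonical form, so e^{tB} = P · e^{tJ} · P⁻¹, and e^{tJ} can be computed block-by-block.

B has Jordan form
J =
  [5, 1, 0]
  [0, 5, 1]
  [0, 0, 5]
(up to reordering of blocks).

Per-block formulas:
  For a 3×3 Jordan block J_3(5): exp(t · J_3(5)) = e^(5t)·(I + t·N + (t^2/2)·N^2), where N is the 3×3 nilpotent shift.

After assembling e^{tJ} and conjugating by P, we get:

e^{tB} =
  [exp(5*t), t^2*exp(5*t)/2, -t^2*exp(5*t)/2 - t*exp(5*t)]
  [0, -t*exp(5*t) + exp(5*t), t*exp(5*t)]
  [0, -t*exp(5*t), t*exp(5*t) + exp(5*t)]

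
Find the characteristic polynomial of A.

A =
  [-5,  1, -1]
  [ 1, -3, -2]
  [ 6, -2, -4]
x^3 + 12*x^2 + 48*x + 64

Expanding det(x·I − A) (e.g. by cofactor expansion or by noting that A is similar to its Jordan form J, which has the same characteristic polynomial as A) gives
  χ_A(x) = x^3 + 12*x^2 + 48*x + 64
which factors as (x + 4)^3. The eigenvalues (with algebraic multiplicities) are λ = -4 with multiplicity 3.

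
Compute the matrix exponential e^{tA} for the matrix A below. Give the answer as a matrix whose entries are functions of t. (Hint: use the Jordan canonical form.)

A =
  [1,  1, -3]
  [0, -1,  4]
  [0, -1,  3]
e^{tA} =
  [exp(t), t^2*exp(t)/2 + t*exp(t), -t^2*exp(t) - 3*t*exp(t)]
  [0, -2*t*exp(t) + exp(t), 4*t*exp(t)]
  [0, -t*exp(t), 2*t*exp(t) + exp(t)]

Strategy: write A = P · J · P⁻¹ where J is a Jordan canonical form, so e^{tA} = P · e^{tJ} · P⁻¹, and e^{tJ} can be computed block-by-block.

A has Jordan form
J =
  [1, 1, 0]
  [0, 1, 1]
  [0, 0, 1]
(up to reordering of blocks).

Per-block formulas:
  For a 3×3 Jordan block J_3(1): exp(t · J_3(1)) = e^(1t)·(I + t·N + (t^2/2)·N^2), where N is the 3×3 nilpotent shift.

After assembling e^{tJ} and conjugating by P, we get:

e^{tA} =
  [exp(t), t^2*exp(t)/2 + t*exp(t), -t^2*exp(t) - 3*t*exp(t)]
  [0, -2*t*exp(t) + exp(t), 4*t*exp(t)]
  [0, -t*exp(t), 2*t*exp(t) + exp(t)]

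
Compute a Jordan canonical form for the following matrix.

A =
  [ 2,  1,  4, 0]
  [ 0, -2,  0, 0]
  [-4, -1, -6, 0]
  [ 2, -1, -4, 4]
J_2(-2) ⊕ J_1(-2) ⊕ J_1(4)

The characteristic polynomial is
  det(x·I − A) = x^4 + 2*x^3 - 12*x^2 - 40*x - 32 = (x - 4)*(x + 2)^3

Eigenvalues and multiplicities (the geometric multiplicity of λ is n − rank(A − λI), which equals the number of Jordan blocks for λ):
  λ = -2: algebraic multiplicity = 3, geometric multiplicity = 2
  λ = 4: algebraic multiplicity = 1, geometric multiplicity = 1

Determining the block sizes for each eigenvalue:
  λ = -2: 2 blocks summing to 3 forces exactly one block of size 2 and the rest size 1 → block sizes [2, 1]
  λ = 4: one block (gm = 1), so the single block has size am = 1 → block sizes [1]

Assembling the blocks gives a Jordan form
J =
  [-2,  1,  0, 0]
  [ 0, -2,  0, 0]
  [ 0,  0, -2, 0]
  [ 0,  0,  0, 4]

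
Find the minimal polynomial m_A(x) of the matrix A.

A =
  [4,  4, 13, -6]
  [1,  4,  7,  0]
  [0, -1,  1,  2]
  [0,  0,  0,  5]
x^4 - 14*x^3 + 72*x^2 - 162*x + 135

The characteristic polynomial is χ_A(x) = (x - 5)*(x - 3)^3, so the eigenvalues are known. The minimal polynomial is
  m_A(x) = Π_λ (x − λ)^{k_λ}
where k_λ is the size of the *largest* Jordan block for λ (equivalently, the smallest k with (A − λI)^k v = 0 for every generalised eigenvector v of λ).

  λ = 3: largest Jordan block has size 3, contributing (x − 3)^3
  λ = 5: largest Jordan block has size 1, contributing (x − 5)

So m_A(x) = (x - 5)*(x - 3)^3 = x^4 - 14*x^3 + 72*x^2 - 162*x + 135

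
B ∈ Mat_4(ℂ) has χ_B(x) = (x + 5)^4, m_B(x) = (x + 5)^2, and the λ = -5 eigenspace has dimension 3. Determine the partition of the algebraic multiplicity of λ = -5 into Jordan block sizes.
Block sizes for λ = -5: [2, 1, 1]

Step 1 — from the characteristic polynomial, algebraic multiplicity of λ = -5 is 4. From dim ker(B − (-5)·I) = 3, there are exactly 3 Jordan blocks for λ = -5.
Step 2 — from the minimal polynomial, the factor (x + 5)^2 tells us the largest block for λ = -5 has size 2.
Step 3 — with total size 4, 3 blocks, and largest block 2, the block sizes (in nonincreasing order) are [2, 1, 1].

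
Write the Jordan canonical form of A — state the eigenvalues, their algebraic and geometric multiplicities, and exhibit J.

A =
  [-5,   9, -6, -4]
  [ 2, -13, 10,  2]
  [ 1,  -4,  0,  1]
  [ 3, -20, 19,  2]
J_3(-5) ⊕ J_1(-1)

The characteristic polynomial is
  det(x·I − A) = x^4 + 16*x^3 + 90*x^2 + 200*x + 125 = (x + 1)*(x + 5)^3

Eigenvalues and multiplicities (the geometric multiplicity of λ is n − rank(A − λI), which equals the number of Jordan blocks for λ):
  λ = -5: algebraic multiplicity = 3, geometric multiplicity = 1
  λ = -1: algebraic multiplicity = 1, geometric multiplicity = 1

Determining the block sizes for each eigenvalue:
  λ = -5: one block (gm = 1), so the single block has size am = 3 → block sizes [3]
  λ = -1: one block (gm = 1), so the single block has size am = 1 → block sizes [1]

Assembling the blocks gives a Jordan form
J =
  [-5,  1,  0,  0]
  [ 0, -5,  1,  0]
  [ 0,  0, -5,  0]
  [ 0,  0,  0, -1]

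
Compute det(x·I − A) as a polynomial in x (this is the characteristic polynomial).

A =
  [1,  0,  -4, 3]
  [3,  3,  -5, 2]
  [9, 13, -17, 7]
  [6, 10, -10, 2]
x^4 + 11*x^3 + 42*x^2 + 68*x + 40

Expanding det(x·I − A) (e.g. by cofactor expansion or by noting that A is similar to its Jordan form J, which has the same characteristic polynomial as A) gives
  χ_A(x) = x^4 + 11*x^3 + 42*x^2 + 68*x + 40
which factors as (x + 2)^3*(x + 5). The eigenvalues (with algebraic multiplicities) are λ = -5 with multiplicity 1, λ = -2 with multiplicity 3.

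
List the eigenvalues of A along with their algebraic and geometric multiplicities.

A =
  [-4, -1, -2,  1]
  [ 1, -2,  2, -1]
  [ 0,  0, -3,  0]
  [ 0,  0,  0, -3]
λ = -3: alg = 4, geom = 3

Step 1 — factor the characteristic polynomial to read off the algebraic multiplicities:
  χ_A(x) = (x + 3)^4

Step 2 — compute geometric multiplicities via the rank-nullity identity g(λ) = n − rank(A − λI):
  rank(A − (-3)·I) = 1, so dim ker(A − (-3)·I) = n − 1 = 3

Summary:
  λ = -3: algebraic multiplicity = 4, geometric multiplicity = 3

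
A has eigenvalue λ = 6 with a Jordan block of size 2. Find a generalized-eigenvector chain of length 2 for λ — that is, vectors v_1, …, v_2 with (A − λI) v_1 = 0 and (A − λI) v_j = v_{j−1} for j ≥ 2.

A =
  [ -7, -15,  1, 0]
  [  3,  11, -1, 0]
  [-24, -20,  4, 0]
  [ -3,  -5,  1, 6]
A Jordan chain for λ = 6 of length 2:
v_1 = (2, -2, -4, 2)ᵀ
v_2 = (1, -1, 0, 0)ᵀ

Let N = A − (6)·I. We want v_2 with N^2 v_2 = 0 but N^1 v_2 ≠ 0; then v_{j-1} := N · v_j for j = 2, …, 2.

Pick v_2 = (1, -1, 0, 0)ᵀ.
Then v_1 = N · v_2 = (2, -2, -4, 2)ᵀ.

Sanity check: (A − (6)·I) v_1 = (0, 0, 0, 0)ᵀ = 0. ✓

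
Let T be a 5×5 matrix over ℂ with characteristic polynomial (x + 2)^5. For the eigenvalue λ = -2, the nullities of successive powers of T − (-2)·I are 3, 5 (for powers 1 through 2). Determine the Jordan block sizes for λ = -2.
Block sizes for λ = -2: [2, 2, 1]

From the dimensions of kernels of powers, the number of Jordan blocks of size at least j is d_j − d_{j−1} where d_j = dim ker(N^j) (with d_0 = 0). Computing the differences gives [3, 2].
The number of blocks of size exactly k is (#blocks of size ≥ k) − (#blocks of size ≥ k + 1), so the partition is: 1 block(s) of size 1, 2 block(s) of size 2.
In nonincreasing order the block sizes are [2, 2, 1].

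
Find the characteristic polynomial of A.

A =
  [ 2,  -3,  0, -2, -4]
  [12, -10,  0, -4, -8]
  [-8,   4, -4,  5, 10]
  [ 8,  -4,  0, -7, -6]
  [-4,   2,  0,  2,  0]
x^5 + 19*x^4 + 144*x^3 + 544*x^2 + 1024*x + 768

Expanding det(x·I − A) (e.g. by cofactor expansion or by noting that A is similar to its Jordan form J, which has the same characteristic polynomial as A) gives
  χ_A(x) = x^5 + 19*x^4 + 144*x^3 + 544*x^2 + 1024*x + 768
which factors as (x + 3)*(x + 4)^4. The eigenvalues (with algebraic multiplicities) are λ = -4 with multiplicity 4, λ = -3 with multiplicity 1.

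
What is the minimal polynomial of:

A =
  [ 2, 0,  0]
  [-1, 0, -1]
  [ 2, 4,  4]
x^2 - 4*x + 4

The characteristic polynomial is χ_A(x) = (x - 2)^3, so the eigenvalues are known. The minimal polynomial is
  m_A(x) = Π_λ (x − λ)^{k_λ}
where k_λ is the size of the *largest* Jordan block for λ (equivalently, the smallest k with (A − λI)^k v = 0 for every generalised eigenvector v of λ).

  λ = 2: largest Jordan block has size 2, contributing (x − 2)^2

So m_A(x) = (x - 2)^2 = x^2 - 4*x + 4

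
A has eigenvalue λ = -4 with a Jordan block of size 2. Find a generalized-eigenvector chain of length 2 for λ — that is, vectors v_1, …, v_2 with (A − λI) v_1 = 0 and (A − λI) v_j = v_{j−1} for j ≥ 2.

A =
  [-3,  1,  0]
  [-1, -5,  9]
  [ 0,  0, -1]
A Jordan chain for λ = -4 of length 2:
v_1 = (1, -1, 0)ᵀ
v_2 = (1, 0, 0)ᵀ

Let N = A − (-4)·I. We want v_2 with N^2 v_2 = 0 but N^1 v_2 ≠ 0; then v_{j-1} := N · v_j for j = 2, …, 2.

Pick v_2 = (1, 0, 0)ᵀ.
Then v_1 = N · v_2 = (1, -1, 0)ᵀ.

Sanity check: (A − (-4)·I) v_1 = (0, 0, 0)ᵀ = 0. ✓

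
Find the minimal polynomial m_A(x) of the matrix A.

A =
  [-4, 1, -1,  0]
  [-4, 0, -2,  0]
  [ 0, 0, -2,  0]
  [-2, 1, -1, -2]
x^2 + 4*x + 4

The characteristic polynomial is χ_A(x) = (x + 2)^4, so the eigenvalues are known. The minimal polynomial is
  m_A(x) = Π_λ (x − λ)^{k_λ}
where k_λ is the size of the *largest* Jordan block for λ (equivalently, the smallest k with (A − λI)^k v = 0 for every generalised eigenvector v of λ).

  λ = -2: largest Jordan block has size 2, contributing (x + 2)^2

So m_A(x) = (x + 2)^2 = x^2 + 4*x + 4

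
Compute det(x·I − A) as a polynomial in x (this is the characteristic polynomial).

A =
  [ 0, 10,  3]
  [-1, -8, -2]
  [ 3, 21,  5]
x^3 + 3*x^2 + 3*x + 1

Expanding det(x·I − A) (e.g. by cofactor expansion or by noting that A is similar to its Jordan form J, which has the same characteristic polynomial as A) gives
  χ_A(x) = x^3 + 3*x^2 + 3*x + 1
which factors as (x + 1)^3. The eigenvalues (with algebraic multiplicities) are λ = -1 with multiplicity 3.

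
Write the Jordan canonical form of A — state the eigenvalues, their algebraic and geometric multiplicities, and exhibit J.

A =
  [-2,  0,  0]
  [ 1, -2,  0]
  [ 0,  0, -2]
J_2(-2) ⊕ J_1(-2)

The characteristic polynomial is
  det(x·I − A) = x^3 + 6*x^2 + 12*x + 8 = (x + 2)^3

Eigenvalues and multiplicities (the geometric multiplicity of λ is n − rank(A − λI), which equals the number of Jordan blocks for λ):
  λ = -2: algebraic multiplicity = 3, geometric multiplicity = 2

Determining the block sizes for each eigenvalue:
  λ = -2: 2 blocks summing to 3 forces exactly one block of size 2 and the rest size 1 → block sizes [2, 1]

Assembling the blocks gives a Jordan form
J =
  [-2,  1,  0]
  [ 0, -2,  0]
  [ 0,  0, -2]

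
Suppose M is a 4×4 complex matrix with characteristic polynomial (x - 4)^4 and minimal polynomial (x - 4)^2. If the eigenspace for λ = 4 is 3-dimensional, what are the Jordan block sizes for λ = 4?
Block sizes for λ = 4: [2, 1, 1]

Step 1 — from the characteristic polynomial, algebraic multiplicity of λ = 4 is 4. From dim ker(M − (4)·I) = 3, there are exactly 3 Jordan blocks for λ = 4.
Step 2 — from the minimal polynomial, the factor (x − 4)^2 tells us the largest block for λ = 4 has size 2.
Step 3 — with total size 4, 3 blocks, and largest block 2, the block sizes (in nonincreasing order) are [2, 1, 1].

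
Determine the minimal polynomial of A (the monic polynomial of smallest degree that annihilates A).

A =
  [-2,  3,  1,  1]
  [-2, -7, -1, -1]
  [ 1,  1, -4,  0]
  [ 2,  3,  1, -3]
x^3 + 12*x^2 + 48*x + 64

The characteristic polynomial is χ_A(x) = (x + 4)^4, so the eigenvalues are known. The minimal polynomial is
  m_A(x) = Π_λ (x − λ)^{k_λ}
where k_λ is the size of the *largest* Jordan block for λ (equivalently, the smallest k with (A − λI)^k v = 0 for every generalised eigenvector v of λ).

  λ = -4: largest Jordan block has size 3, contributing (x + 4)^3

So m_A(x) = (x + 4)^3 = x^3 + 12*x^2 + 48*x + 64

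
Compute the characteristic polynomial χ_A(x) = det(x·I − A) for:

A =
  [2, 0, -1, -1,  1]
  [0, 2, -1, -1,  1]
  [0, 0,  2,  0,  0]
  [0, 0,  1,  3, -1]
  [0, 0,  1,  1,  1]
x^5 - 10*x^4 + 40*x^3 - 80*x^2 + 80*x - 32

Expanding det(x·I − A) (e.g. by cofactor expansion or by noting that A is similar to its Jordan form J, which has the same characteristic polynomial as A) gives
  χ_A(x) = x^5 - 10*x^4 + 40*x^3 - 80*x^2 + 80*x - 32
which factors as (x - 2)^5. The eigenvalues (with algebraic multiplicities) are λ = 2 with multiplicity 5.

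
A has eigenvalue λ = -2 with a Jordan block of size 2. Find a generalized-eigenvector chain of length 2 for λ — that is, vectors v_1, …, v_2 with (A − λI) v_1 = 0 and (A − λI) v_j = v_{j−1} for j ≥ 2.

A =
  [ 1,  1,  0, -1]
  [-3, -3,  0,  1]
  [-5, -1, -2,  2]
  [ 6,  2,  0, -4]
A Jordan chain for λ = -2 of length 2:
v_1 = (3, -3, -5, 6)ᵀ
v_2 = (1, 0, 0, 0)ᵀ

Let N = A − (-2)·I. We want v_2 with N^2 v_2 = 0 but N^1 v_2 ≠ 0; then v_{j-1} := N · v_j for j = 2, …, 2.

Pick v_2 = (1, 0, 0, 0)ᵀ.
Then v_1 = N · v_2 = (3, -3, -5, 6)ᵀ.

Sanity check: (A − (-2)·I) v_1 = (0, 0, 0, 0)ᵀ = 0. ✓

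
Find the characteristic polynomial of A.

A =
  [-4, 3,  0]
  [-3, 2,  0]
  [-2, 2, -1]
x^3 + 3*x^2 + 3*x + 1

Expanding det(x·I − A) (e.g. by cofactor expansion or by noting that A is similar to its Jordan form J, which has the same characteristic polynomial as A) gives
  χ_A(x) = x^3 + 3*x^2 + 3*x + 1
which factors as (x + 1)^3. The eigenvalues (with algebraic multiplicities) are λ = -1 with multiplicity 3.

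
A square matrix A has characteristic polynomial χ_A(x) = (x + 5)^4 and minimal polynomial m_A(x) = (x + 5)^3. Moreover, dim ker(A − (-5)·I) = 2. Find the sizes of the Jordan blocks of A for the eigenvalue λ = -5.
Block sizes for λ = -5: [3, 1]

Step 1 — from the characteristic polynomial, algebraic multiplicity of λ = -5 is 4. From dim ker(A − (-5)·I) = 2, there are exactly 2 Jordan blocks for λ = -5.
Step 2 — from the minimal polynomial, the factor (x + 5)^3 tells us the largest block for λ = -5 has size 3.
Step 3 — with total size 4, 2 blocks, and largest block 3, the block sizes (in nonincreasing order) are [3, 1].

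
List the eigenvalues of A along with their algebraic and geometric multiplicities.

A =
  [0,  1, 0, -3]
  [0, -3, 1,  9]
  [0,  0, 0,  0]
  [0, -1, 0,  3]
λ = 0: alg = 4, geom = 2

Step 1 — factor the characteristic polynomial to read off the algebraic multiplicities:
  χ_A(x) = x^4

Step 2 — compute geometric multiplicities via the rank-nullity identity g(λ) = n − rank(A − λI):
  rank(A − (0)·I) = 2, so dim ker(A − (0)·I) = n − 2 = 2

Summary:
  λ = 0: algebraic multiplicity = 4, geometric multiplicity = 2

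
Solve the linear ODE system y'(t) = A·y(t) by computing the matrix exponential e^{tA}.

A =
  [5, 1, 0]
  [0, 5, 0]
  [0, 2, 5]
e^{tA} =
  [exp(5*t), t*exp(5*t), 0]
  [0, exp(5*t), 0]
  [0, 2*t*exp(5*t), exp(5*t)]

Strategy: write A = P · J · P⁻¹ where J is a Jordan canonical form, so e^{tA} = P · e^{tJ} · P⁻¹, and e^{tJ} can be computed block-by-block.

A has Jordan form
J =
  [5, 1, 0]
  [0, 5, 0]
  [0, 0, 5]
(up to reordering of blocks).

Per-block formulas:
  For a 2×2 Jordan block J_2(5): exp(t · J_2(5)) = e^(5t)·(I + t·N), where N is the 2×2 nilpotent shift.
  For a 1×1 block at λ = 5: exp(t · [5]) = [e^(5t)].

After assembling e^{tJ} and conjugating by P, we get:

e^{tA} =
  [exp(5*t), t*exp(5*t), 0]
  [0, exp(5*t), 0]
  [0, 2*t*exp(5*t), exp(5*t)]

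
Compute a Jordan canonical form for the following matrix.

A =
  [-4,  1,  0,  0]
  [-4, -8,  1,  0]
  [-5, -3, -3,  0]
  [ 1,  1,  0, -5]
J_3(-5) ⊕ J_1(-5)

The characteristic polynomial is
  det(x·I − A) = x^4 + 20*x^3 + 150*x^2 + 500*x + 625 = (x + 5)^4

Eigenvalues and multiplicities (the geometric multiplicity of λ is n − rank(A − λI), which equals the number of Jordan blocks for λ):
  λ = -5: algebraic multiplicity = 4, geometric multiplicity = 2

Determining the block sizes for each eigenvalue:
  λ = -5: with am = 4 and gm = 2, the partition is not yet determined (e.g. several partitions of 4 into 2 parts exist). Let N = A − (-5)·I. Computing rank(N^1) = 2, rank(N^2) = 1, rank(N^3) = 0; the number of blocks of size ≥ j is rank(N^{j−1}) − rank(N^j), giving [2, 1, 1]. So we have 1 block(s) of size 3, 1 block(s) of size 1 → block sizes [3, 1]

Assembling the blocks gives a Jordan form
J =
  [-5,  1,  0,  0]
  [ 0, -5,  1,  0]
  [ 0,  0, -5,  0]
  [ 0,  0,  0, -5]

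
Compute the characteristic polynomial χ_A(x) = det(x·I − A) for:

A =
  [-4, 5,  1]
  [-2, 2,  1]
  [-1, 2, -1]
x^3 + 3*x^2 + 3*x + 1

Expanding det(x·I − A) (e.g. by cofactor expansion or by noting that A is similar to its Jordan form J, which has the same characteristic polynomial as A) gives
  χ_A(x) = x^3 + 3*x^2 + 3*x + 1
which factors as (x + 1)^3. The eigenvalues (with algebraic multiplicities) are λ = -1 with multiplicity 3.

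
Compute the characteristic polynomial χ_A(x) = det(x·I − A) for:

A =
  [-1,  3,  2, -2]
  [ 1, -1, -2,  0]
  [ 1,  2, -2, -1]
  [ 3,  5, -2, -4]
x^4 + 8*x^3 + 24*x^2 + 32*x + 16

Expanding det(x·I − A) (e.g. by cofactor expansion or by noting that A is similar to its Jordan form J, which has the same characteristic polynomial as A) gives
  χ_A(x) = x^4 + 8*x^3 + 24*x^2 + 32*x + 16
which factors as (x + 2)^4. The eigenvalues (with algebraic multiplicities) are λ = -2 with multiplicity 4.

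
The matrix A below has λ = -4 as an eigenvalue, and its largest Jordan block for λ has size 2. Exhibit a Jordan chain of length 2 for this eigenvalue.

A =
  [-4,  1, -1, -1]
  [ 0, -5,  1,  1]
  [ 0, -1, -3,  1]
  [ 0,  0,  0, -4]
A Jordan chain for λ = -4 of length 2:
v_1 = (1, -1, -1, 0)ᵀ
v_2 = (0, 1, 0, 0)ᵀ

Let N = A − (-4)·I. We want v_2 with N^2 v_2 = 0 but N^1 v_2 ≠ 0; then v_{j-1} := N · v_j for j = 2, …, 2.

Pick v_2 = (0, 1, 0, 0)ᵀ.
Then v_1 = N · v_2 = (1, -1, -1, 0)ᵀ.

Sanity check: (A − (-4)·I) v_1 = (0, 0, 0, 0)ᵀ = 0. ✓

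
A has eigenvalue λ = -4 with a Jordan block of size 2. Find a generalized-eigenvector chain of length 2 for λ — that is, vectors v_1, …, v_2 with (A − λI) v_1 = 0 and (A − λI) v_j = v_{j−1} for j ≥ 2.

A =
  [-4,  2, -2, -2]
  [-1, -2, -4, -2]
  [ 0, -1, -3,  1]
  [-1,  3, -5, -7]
A Jordan chain for λ = -4 of length 2:
v_1 = (0, -1, 0, -1)ᵀ
v_2 = (1, 0, 0, 0)ᵀ

Let N = A − (-4)·I. We want v_2 with N^2 v_2 = 0 but N^1 v_2 ≠ 0; then v_{j-1} := N · v_j for j = 2, …, 2.

Pick v_2 = (1, 0, 0, 0)ᵀ.
Then v_1 = N · v_2 = (0, -1, 0, -1)ᵀ.

Sanity check: (A − (-4)·I) v_1 = (0, 0, 0, 0)ᵀ = 0. ✓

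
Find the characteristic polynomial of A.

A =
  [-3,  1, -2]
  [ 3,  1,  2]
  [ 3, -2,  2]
x^3

Expanding det(x·I − A) (e.g. by cofactor expansion or by noting that A is similar to its Jordan form J, which has the same characteristic polynomial as A) gives
  χ_A(x) = x^3
which factors as x^3. The eigenvalues (with algebraic multiplicities) are λ = 0 with multiplicity 3.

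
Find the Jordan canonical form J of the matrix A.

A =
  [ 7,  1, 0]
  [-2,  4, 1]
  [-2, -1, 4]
J_3(5)

The characteristic polynomial is
  det(x·I − A) = x^3 - 15*x^2 + 75*x - 125 = (x - 5)^3

Eigenvalues and multiplicities (the geometric multiplicity of λ is n − rank(A − λI), which equals the number of Jordan blocks for λ):
  λ = 5: algebraic multiplicity = 3, geometric multiplicity = 1

Determining the block sizes for each eigenvalue:
  λ = 5: one block (gm = 1), so the single block has size am = 3 → block sizes [3]

Assembling the blocks gives a Jordan form
J =
  [5, 1, 0]
  [0, 5, 1]
  [0, 0, 5]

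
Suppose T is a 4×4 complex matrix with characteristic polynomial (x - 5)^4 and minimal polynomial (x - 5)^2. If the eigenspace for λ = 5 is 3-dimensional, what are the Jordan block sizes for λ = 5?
Block sizes for λ = 5: [2, 1, 1]

Step 1 — from the characteristic polynomial, algebraic multiplicity of λ = 5 is 4. From dim ker(T − (5)·I) = 3, there are exactly 3 Jordan blocks for λ = 5.
Step 2 — from the minimal polynomial, the factor (x − 5)^2 tells us the largest block for λ = 5 has size 2.
Step 3 — with total size 4, 3 blocks, and largest block 2, the block sizes (in nonincreasing order) are [2, 1, 1].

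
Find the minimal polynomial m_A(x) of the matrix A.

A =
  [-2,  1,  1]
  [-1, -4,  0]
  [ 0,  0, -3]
x^3 + 9*x^2 + 27*x + 27

The characteristic polynomial is χ_A(x) = (x + 3)^3, so the eigenvalues are known. The minimal polynomial is
  m_A(x) = Π_λ (x − λ)^{k_λ}
where k_λ is the size of the *largest* Jordan block for λ (equivalently, the smallest k with (A − λI)^k v = 0 for every generalised eigenvector v of λ).

  λ = -3: largest Jordan block has size 3, contributing (x + 3)^3

So m_A(x) = (x + 3)^3 = x^3 + 9*x^2 + 27*x + 27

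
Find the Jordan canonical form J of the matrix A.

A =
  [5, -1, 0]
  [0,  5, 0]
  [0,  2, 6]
J_2(5) ⊕ J_1(6)

The characteristic polynomial is
  det(x·I − A) = x^3 - 16*x^2 + 85*x - 150 = (x - 6)*(x - 5)^2

Eigenvalues and multiplicities (the geometric multiplicity of λ is n − rank(A − λI), which equals the number of Jordan blocks for λ):
  λ = 5: algebraic multiplicity = 2, geometric multiplicity = 1
  λ = 6: algebraic multiplicity = 1, geometric multiplicity = 1

Determining the block sizes for each eigenvalue:
  λ = 5: one block (gm = 1), so the single block has size am = 2 → block sizes [2]
  λ = 6: one block (gm = 1), so the single block has size am = 1 → block sizes [1]

Assembling the blocks gives a Jordan form
J =
  [5, 1, 0]
  [0, 5, 0]
  [0, 0, 6]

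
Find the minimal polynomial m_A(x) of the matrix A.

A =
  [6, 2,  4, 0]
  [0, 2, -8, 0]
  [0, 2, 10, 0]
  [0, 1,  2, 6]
x^2 - 12*x + 36

The characteristic polynomial is χ_A(x) = (x - 6)^4, so the eigenvalues are known. The minimal polynomial is
  m_A(x) = Π_λ (x − λ)^{k_λ}
where k_λ is the size of the *largest* Jordan block for λ (equivalently, the smallest k with (A − λI)^k v = 0 for every generalised eigenvector v of λ).

  λ = 6: largest Jordan block has size 2, contributing (x − 6)^2

So m_A(x) = (x - 6)^2 = x^2 - 12*x + 36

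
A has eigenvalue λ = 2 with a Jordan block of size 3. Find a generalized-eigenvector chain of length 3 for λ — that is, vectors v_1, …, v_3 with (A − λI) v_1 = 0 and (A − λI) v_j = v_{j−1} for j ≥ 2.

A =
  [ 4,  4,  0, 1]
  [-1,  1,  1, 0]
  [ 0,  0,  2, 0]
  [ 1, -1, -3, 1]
A Jordan chain for λ = 2 of length 3:
v_1 = (1, -1, 0, 2)ᵀ
v_2 = (2, -1, 0, 1)ᵀ
v_3 = (1, 0, 0, 0)ᵀ

Let N = A − (2)·I. We want v_3 with N^3 v_3 = 0 but N^2 v_3 ≠ 0; then v_{j-1} := N · v_j for j = 3, …, 2.

Pick v_3 = (1, 0, 0, 0)ᵀ.
Then v_2 = N · v_3 = (2, -1, 0, 1)ᵀ.
Then v_1 = N · v_2 = (1, -1, 0, 2)ᵀ.

Sanity check: (A − (2)·I) v_1 = (0, 0, 0, 0)ᵀ = 0. ✓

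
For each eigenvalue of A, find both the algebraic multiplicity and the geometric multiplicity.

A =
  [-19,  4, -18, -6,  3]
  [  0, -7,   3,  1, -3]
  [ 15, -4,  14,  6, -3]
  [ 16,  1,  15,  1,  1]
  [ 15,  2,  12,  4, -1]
λ = -4: alg = 3, geom = 2; λ = 0: alg = 2, geom = 1

Step 1 — factor the characteristic polynomial to read off the algebraic multiplicities:
  χ_A(x) = x^2*(x + 4)^3

Step 2 — compute geometric multiplicities via the rank-nullity identity g(λ) = n − rank(A − λI):
  rank(A − (-4)·I) = 3, so dim ker(A − (-4)·I) = n − 3 = 2
  rank(A − (0)·I) = 4, so dim ker(A − (0)·I) = n − 4 = 1

Summary:
  λ = -4: algebraic multiplicity = 3, geometric multiplicity = 2
  λ = 0: algebraic multiplicity = 2, geometric multiplicity = 1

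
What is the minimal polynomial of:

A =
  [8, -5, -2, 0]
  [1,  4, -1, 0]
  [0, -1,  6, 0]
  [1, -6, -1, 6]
x^3 - 18*x^2 + 108*x - 216

The characteristic polynomial is χ_A(x) = (x - 6)^4, so the eigenvalues are known. The minimal polynomial is
  m_A(x) = Π_λ (x − λ)^{k_λ}
where k_λ is the size of the *largest* Jordan block for λ (equivalently, the smallest k with (A − λI)^k v = 0 for every generalised eigenvector v of λ).

  λ = 6: largest Jordan block has size 3, contributing (x − 6)^3

So m_A(x) = (x - 6)^3 = x^3 - 18*x^2 + 108*x - 216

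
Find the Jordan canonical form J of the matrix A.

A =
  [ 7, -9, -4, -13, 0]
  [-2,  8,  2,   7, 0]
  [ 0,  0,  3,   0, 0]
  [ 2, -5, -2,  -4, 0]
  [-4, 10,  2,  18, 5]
J_2(3) ⊕ J_1(3) ⊕ J_1(5) ⊕ J_1(5)

The characteristic polynomial is
  det(x·I − A) = x^5 - 19*x^4 + 142*x^3 - 522*x^2 + 945*x - 675 = (x - 5)^2*(x - 3)^3

Eigenvalues and multiplicities (the geometric multiplicity of λ is n − rank(A − λI), which equals the number of Jordan blocks for λ):
  λ = 3: algebraic multiplicity = 3, geometric multiplicity = 2
  λ = 5: algebraic multiplicity = 2, geometric multiplicity = 2

Determining the block sizes for each eigenvalue:
  λ = 3: 2 blocks summing to 3 forces exactly one block of size 2 and the rest size 1 → block sizes [2, 1]
  λ = 5: gm = am = 2, so every block has size 1 → block sizes [1, 1]

Assembling the blocks gives a Jordan form
J =
  [3, 1, 0, 0, 0]
  [0, 3, 0, 0, 0]
  [0, 0, 3, 0, 0]
  [0, 0, 0, 5, 0]
  [0, 0, 0, 0, 5]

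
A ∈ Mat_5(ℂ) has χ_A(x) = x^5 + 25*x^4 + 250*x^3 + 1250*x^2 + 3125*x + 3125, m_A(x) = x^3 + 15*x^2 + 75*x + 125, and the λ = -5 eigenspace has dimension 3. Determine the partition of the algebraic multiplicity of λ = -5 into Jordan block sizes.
Block sizes for λ = -5: [3, 1, 1]

Step 1 — from the characteristic polynomial, algebraic multiplicity of λ = -5 is 5. From dim ker(A − (-5)·I) = 3, there are exactly 3 Jordan blocks for λ = -5.
Step 2 — from the minimal polynomial, the factor (x + 5)^3 tells us the largest block for λ = -5 has size 3.
Step 3 — with total size 5, 3 blocks, and largest block 3, the block sizes (in nonincreasing order) are [3, 1, 1].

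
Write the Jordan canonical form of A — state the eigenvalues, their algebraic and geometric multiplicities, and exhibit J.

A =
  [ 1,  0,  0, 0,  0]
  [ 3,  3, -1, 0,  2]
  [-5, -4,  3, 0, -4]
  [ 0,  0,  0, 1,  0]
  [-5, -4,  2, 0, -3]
J_3(1) ⊕ J_1(1) ⊕ J_1(1)

The characteristic polynomial is
  det(x·I − A) = x^5 - 5*x^4 + 10*x^3 - 10*x^2 + 5*x - 1 = (x - 1)^5

Eigenvalues and multiplicities (the geometric multiplicity of λ is n − rank(A − λI), which equals the number of Jordan blocks for λ):
  λ = 1: algebraic multiplicity = 5, geometric multiplicity = 3

Determining the block sizes for each eigenvalue:
  λ = 1: with am = 5 and gm = 3, the partition is not yet determined (e.g. several partitions of 5 into 3 parts exist). Let N = A − (1)·I. Computing rank(N^1) = 2, rank(N^2) = 1, rank(N^3) = 0; the number of blocks of size ≥ j is rank(N^{j−1}) − rank(N^j), giving [3, 1, 1]. So we have 1 block(s) of size 3, 2 block(s) of size 1 → block sizes [3, 1, 1]

Assembling the blocks gives a Jordan form
J =
  [1, 1, 0, 0, 0]
  [0, 1, 1, 0, 0]
  [0, 0, 1, 0, 0]
  [0, 0, 0, 1, 0]
  [0, 0, 0, 0, 1]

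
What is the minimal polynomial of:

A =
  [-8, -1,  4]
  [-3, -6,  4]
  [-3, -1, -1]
x^2 + 10*x + 25

The characteristic polynomial is χ_A(x) = (x + 5)^3, so the eigenvalues are known. The minimal polynomial is
  m_A(x) = Π_λ (x − λ)^{k_λ}
where k_λ is the size of the *largest* Jordan block for λ (equivalently, the smallest k with (A − λI)^k v = 0 for every generalised eigenvector v of λ).

  λ = -5: largest Jordan block has size 2, contributing (x + 5)^2

So m_A(x) = (x + 5)^2 = x^2 + 10*x + 25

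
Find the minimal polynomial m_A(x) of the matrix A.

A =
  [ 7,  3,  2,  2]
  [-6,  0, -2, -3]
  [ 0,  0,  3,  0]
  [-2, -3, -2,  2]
x^3 - 9*x^2 + 27*x - 27

The characteristic polynomial is χ_A(x) = (x - 3)^4, so the eigenvalues are known. The minimal polynomial is
  m_A(x) = Π_λ (x − λ)^{k_λ}
where k_λ is the size of the *largest* Jordan block for λ (equivalently, the smallest k with (A − λI)^k v = 0 for every generalised eigenvector v of λ).

  λ = 3: largest Jordan block has size 3, contributing (x − 3)^3

So m_A(x) = (x - 3)^3 = x^3 - 9*x^2 + 27*x - 27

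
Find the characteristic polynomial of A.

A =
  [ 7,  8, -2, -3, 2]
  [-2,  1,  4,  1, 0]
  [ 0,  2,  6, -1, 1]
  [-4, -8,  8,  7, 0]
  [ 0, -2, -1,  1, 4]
x^5 - 25*x^4 + 250*x^3 - 1250*x^2 + 3125*x - 3125

Expanding det(x·I − A) (e.g. by cofactor expansion or by noting that A is similar to its Jordan form J, which has the same characteristic polynomial as A) gives
  χ_A(x) = x^5 - 25*x^4 + 250*x^3 - 1250*x^2 + 3125*x - 3125
which factors as (x - 5)^5. The eigenvalues (with algebraic multiplicities) are λ = 5 with multiplicity 5.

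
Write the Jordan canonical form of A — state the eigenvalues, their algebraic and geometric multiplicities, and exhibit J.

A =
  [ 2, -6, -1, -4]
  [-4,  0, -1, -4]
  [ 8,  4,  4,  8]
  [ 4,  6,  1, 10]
J_2(2) ⊕ J_1(6) ⊕ J_1(6)

The characteristic polynomial is
  det(x·I − A) = x^4 - 16*x^3 + 88*x^2 - 192*x + 144 = (x - 6)^2*(x - 2)^2

Eigenvalues and multiplicities (the geometric multiplicity of λ is n − rank(A − λI), which equals the number of Jordan blocks for λ):
  λ = 2: algebraic multiplicity = 2, geometric multiplicity = 1
  λ = 6: algebraic multiplicity = 2, geometric multiplicity = 2

Determining the block sizes for each eigenvalue:
  λ = 2: one block (gm = 1), so the single block has size am = 2 → block sizes [2]
  λ = 6: gm = am = 2, so every block has size 1 → block sizes [1, 1]

Assembling the blocks gives a Jordan form
J =
  [2, 1, 0, 0]
  [0, 2, 0, 0]
  [0, 0, 6, 0]
  [0, 0, 0, 6]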